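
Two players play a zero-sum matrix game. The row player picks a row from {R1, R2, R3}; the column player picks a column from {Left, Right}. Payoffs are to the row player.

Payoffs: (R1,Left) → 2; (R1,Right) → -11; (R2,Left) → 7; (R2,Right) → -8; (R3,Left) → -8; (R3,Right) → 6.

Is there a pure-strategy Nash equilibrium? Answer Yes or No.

Row minima: R1 → -11, R2 → -8, R3 → -8; maximin = -8.
Column maxima: Left → 7, Right → 6; minimax = 6.
-8 ≠ 6, so no pure-strategy equilibrium exists.

No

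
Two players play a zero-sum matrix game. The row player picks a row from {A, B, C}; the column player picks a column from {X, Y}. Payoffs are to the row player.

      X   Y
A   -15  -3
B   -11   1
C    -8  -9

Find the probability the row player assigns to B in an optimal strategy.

1/13

Row minima: A → -15, B → -11, C → -9; maximin = -9.
Column maxima: X → -8, Y → 1; minimax = -8.
-9 ≠ -8, so there is no saddle point; optimal play is mixed.
A is strictly dominated by B, so the row player never plays it.
On the remaining 2×2 (B, C vs X, Y):
Let the row player play B with probability p. Expected payoff against X: (-11)p + (-8)(1−p) = −3p − 8; against Y: 1p + (-9)(1−p) = 10p − 9.
Setting these equal: −3p − 8 = 10p − 9 ⇒ −13p = -1 ⇒ p = 1/13, and the value is (-3)·(1/13) − 8 = -107/13.
For the column player: with q = P(X), equating B's and C's payoffs gives −12q + 1 = q − 9 ⇒ q = 10/13.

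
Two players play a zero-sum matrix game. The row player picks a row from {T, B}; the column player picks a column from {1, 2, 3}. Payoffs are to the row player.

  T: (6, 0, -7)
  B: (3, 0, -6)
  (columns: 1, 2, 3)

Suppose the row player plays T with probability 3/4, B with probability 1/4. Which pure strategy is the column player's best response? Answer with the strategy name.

3

If the column player plays 1, the row player's expected payoff is (3/4)·6 + (1/4)·3 = 21/4.
If the column player plays 2, the row player's expected payoff is (3/4)·0 + (1/4)·0 = 0.
If the column player plays 3, the row player's expected payoff is (3/4)·(-7) + (1/4)·(-6) = -27/4.
The column player minimizes the row player's payoff; the smallest is -27/4, so the best response is 3.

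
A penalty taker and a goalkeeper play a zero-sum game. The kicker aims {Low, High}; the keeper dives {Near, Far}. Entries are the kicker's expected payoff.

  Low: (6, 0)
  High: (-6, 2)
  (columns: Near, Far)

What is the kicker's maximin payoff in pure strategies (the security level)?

0

Row minima: Low → 0, High → -6.
The best of these is 0.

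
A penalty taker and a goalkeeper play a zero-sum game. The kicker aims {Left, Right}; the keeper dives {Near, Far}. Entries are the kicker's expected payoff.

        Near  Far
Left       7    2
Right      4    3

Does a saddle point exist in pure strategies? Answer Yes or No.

Row minima: Left → 2, Right → 3; maximin = 3.
Column maxima: Near → 7, Far → 3; minimax = 3.
maximin = minimax = 3, so a saddle point exists.

Yes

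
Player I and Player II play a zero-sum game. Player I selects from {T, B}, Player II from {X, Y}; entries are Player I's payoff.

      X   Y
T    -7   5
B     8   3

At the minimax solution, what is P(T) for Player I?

5/17

Row minima: T → -7, B → 3; maximin = 3.
Column maxima: X → 8, Y → 5; minimax = 5.
3 ≠ 5, so there is no saddle point; optimal play is mixed.
Let Player I play T with probability p. Expected payoff against X: (-7)p + 8(1−p) = −15p + 8; against Y: 5p + 3(1−p) = 2p + 3.
Setting these equal: −15p + 8 = 2p + 3 ⇒ −17p = -5 ⇒ p = 5/17, and the value is (-15)·(5/17) + 8 = 61/17.
For Player II: with q = P(X), equating T's and B's payoffs gives −12q + 5 = 5q + 3 ⇒ q = 2/17.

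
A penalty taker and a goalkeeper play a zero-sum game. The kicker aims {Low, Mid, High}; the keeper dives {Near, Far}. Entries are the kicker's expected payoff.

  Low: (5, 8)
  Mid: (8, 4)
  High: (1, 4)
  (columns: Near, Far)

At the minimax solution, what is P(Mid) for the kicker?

Row minima: Low → 5, Mid → 4, High → 1; maximin = 5.
Column maxima: Near → 8, Far → 8; minimax = 8.
5 ≠ 8, so there is no saddle point; optimal play is mixed.
High is strictly dominated by Low, so the kicker never plays it.
On the remaining 2×2 (Low, Mid vs Near, Far):
Let the kicker play Low with probability p. Expected payoff against Near: 5p + 8(1−p) = −3p + 8; against Far: 8p + 4(1−p) = 4p + 4.
Setting these equal: −3p + 8 = 4p + 4 ⇒ −7p = -4 ⇒ p = 4/7, and the value is (-3)·(4/7) + 8 = 44/7.
For the keeper: with q = P(Near), equating Low's and Mid's payoffs gives −3q + 8 = 4q + 4 ⇒ q = 4/7.

3/7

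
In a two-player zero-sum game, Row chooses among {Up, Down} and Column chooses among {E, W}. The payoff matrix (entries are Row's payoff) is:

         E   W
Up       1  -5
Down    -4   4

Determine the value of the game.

-8/7

Row minima: Up → -5, Down → -4; maximin = -4.
Column maxima: E → 1, W → 4; minimax = 1.
-4 ≠ 1, so there is no saddle point; optimal play is mixed.
Let Row play Up with probability p. Expected payoff against E: 1p + (-4)(1−p) = 5p − 4; against W: (-5)p + 4(1−p) = −9p + 4.
Setting these equal: 5p − 4 = −9p + 4 ⇒ 14p = 8 ⇒ p = 4/7, and the value is (5)·(4/7) − 4 = -8/7.
For Column: with q = P(E), equating Up's and Down's payoffs gives 6q − 5 = −8q + 4 ⇒ q = 9/14.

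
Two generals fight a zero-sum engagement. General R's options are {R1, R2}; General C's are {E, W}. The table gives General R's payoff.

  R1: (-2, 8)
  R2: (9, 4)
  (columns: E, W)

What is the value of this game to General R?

16/3

Row minima: R1 → -2, R2 → 4; maximin = 4.
Column maxima: E → 9, W → 8; minimax = 8.
4 ≠ 8, so there is no saddle point; optimal play is mixed.
Let General R play R1 with probability p. Expected payoff against E: (-2)p + 9(1−p) = −11p + 9; against W: 8p + 4(1−p) = 4p + 4.
Setting these equal: −11p + 9 = 4p + 4 ⇒ −15p = -5 ⇒ p = 1/3, and the value is (-11)·(1/3) + 9 = 16/3.
For General C: with q = P(E), equating R1's and R2's payoffs gives −10q + 8 = 5q + 4 ⇒ q = 4/15.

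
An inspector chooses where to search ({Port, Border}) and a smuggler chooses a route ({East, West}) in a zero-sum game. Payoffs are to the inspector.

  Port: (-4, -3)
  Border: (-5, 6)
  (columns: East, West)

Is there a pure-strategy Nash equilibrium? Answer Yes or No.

Row minima: Port → -4, Border → -5; maximin = -4.
Column maxima: East → -4, West → 6; minimax = -4.
maximin = minimax = -4, so a saddle point exists.

Yes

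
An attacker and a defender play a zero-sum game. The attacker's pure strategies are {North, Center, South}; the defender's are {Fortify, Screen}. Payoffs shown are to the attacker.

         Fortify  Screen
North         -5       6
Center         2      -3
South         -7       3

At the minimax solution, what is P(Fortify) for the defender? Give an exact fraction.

Row minima: North → -5, Center → -3, South → -7; maximin = -3.
Column maxima: Fortify → 2, Screen → 6; minimax = 2.
-3 ≠ 2, so there is no saddle point; optimal play is mixed.
South is strictly dominated by North, so the attacker never plays it.
On the remaining 2×2 (North, Center vs Fortify, Screen):
Let the attacker play North with probability p. Expected payoff against Fortify: (-5)p + 2(1−p) = −7p + 2; against Screen: 6p + (-3)(1−p) = 9p − 3.
Setting these equal: −7p + 2 = 9p − 3 ⇒ −16p = -5 ⇒ p = 5/16, and the value is (-7)·(5/16) + 2 = -3/16.
For the defender: with q = P(Fortify), equating North's and Center's payoffs gives −11q + 6 = 5q − 3 ⇒ q = 9/16.

9/16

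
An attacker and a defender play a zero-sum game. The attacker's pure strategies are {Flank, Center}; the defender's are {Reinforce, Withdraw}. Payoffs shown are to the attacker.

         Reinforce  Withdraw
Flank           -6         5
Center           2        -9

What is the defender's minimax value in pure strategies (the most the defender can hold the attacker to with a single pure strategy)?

Column maxima: Reinforce → 2, Withdraw → 5.
The smallest of these is 2.

2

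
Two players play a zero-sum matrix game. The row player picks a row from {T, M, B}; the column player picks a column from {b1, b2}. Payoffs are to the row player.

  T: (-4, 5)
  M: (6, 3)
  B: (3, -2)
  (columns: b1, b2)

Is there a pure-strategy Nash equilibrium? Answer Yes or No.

No

Row minima: T → -4, M → 3, B → -2; maximin = 3.
Column maxima: b1 → 6, b2 → 5; minimax = 5.
3 ≠ 5, so no pure-strategy equilibrium exists.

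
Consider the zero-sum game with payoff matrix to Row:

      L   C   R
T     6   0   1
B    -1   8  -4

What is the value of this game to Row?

Row minima: T → 0, B → -4; maximin = 0.
Column maxima: L → 6, C → 8, R → 1; minimax = 1.
0 ≠ 1, so there is no saddle point; optimal play is mixed.
L is strictly dominated by R (it gives Row strictly more in every row), so Column never plays it.
On the remaining 2×2 (T, B vs C, R):
Let Row play T with probability p. Expected payoff against C: 0p + 8(1−p) = −8p + 8; against R: 1p + (-4)(1−p) = 5p − 4.
Setting these equal: −8p + 8 = 5p − 4 ⇒ −13p = -12 ⇒ p = 12/13, and the value is (-8)·(12/13) + 8 = 8/13.
For Column: with q = P(C), equating T's and B's payoffs gives −q + 1 = 12q − 4 ⇒ q = 5/13.

8/13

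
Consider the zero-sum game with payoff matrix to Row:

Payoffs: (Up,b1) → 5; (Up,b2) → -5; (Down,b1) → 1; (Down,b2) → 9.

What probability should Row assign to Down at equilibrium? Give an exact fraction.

5/9

Row minima: Up → -5, Down → 1; maximin = 1.
Column maxima: b1 → 5, b2 → 9; minimax = 5.
1 ≠ 5, so there is no saddle point; optimal play is mixed.
Let Row play Up with probability p. Expected payoff against b1: 5p + 1(1−p) = 4p + 1; against b2: (-5)p + 9(1−p) = −14p + 9.
Setting these equal: 4p + 1 = −14p + 9 ⇒ 18p = 8 ⇒ p = 4/9, and the value is (4)·(4/9) + 1 = 25/9.
For Column: with q = P(b1), equating Up's and Down's payoffs gives 10q − 5 = −8q + 9 ⇒ q = 7/9.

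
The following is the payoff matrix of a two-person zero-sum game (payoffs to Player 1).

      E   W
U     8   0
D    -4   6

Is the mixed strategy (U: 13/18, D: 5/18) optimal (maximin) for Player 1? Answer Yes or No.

No

Against E this mix gives (13/18)·8 + (5/18)·(-4) = 14/3.
Against W this mix gives (13/18)·0 + (5/18)·6 = 5/3.
Player 2 will play W, holding Player 1 to 5/3. Shifting weight toward the row that does better against W would raise this floor (the equalizing mix achieves 8/3 against both W and E), so the proposed strategy is not optimal.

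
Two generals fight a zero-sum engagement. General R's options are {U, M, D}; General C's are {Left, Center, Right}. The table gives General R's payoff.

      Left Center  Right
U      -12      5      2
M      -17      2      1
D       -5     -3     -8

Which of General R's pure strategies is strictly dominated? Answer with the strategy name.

M

U gives a strictly higher payoff than M against every column: -12 > -17, 5 > 2, 2 > 1.
So M is strictly dominated and General R never plays it.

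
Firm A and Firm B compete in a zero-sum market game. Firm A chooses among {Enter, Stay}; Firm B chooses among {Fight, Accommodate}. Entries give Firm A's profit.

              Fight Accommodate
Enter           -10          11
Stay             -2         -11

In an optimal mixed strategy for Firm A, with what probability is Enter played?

Row minima: Enter → -10, Stay → -11; maximin = -10.
Column maxima: Fight → -2, Accommodate → 11; minimax = -2.
-10 ≠ -2, so there is no saddle point; optimal play is mixed.
Let Firm A play Enter with probability p. Expected payoff against Fight: (-10)p + (-2)(1−p) = −8p − 2; against Accommodate: 11p + (-11)(1−p) = 22p − 11.
Setting these equal: −8p − 2 = 22p − 11 ⇒ −30p = -9 ⇒ p = 3/10, and the value is (-8)·(3/10) − 2 = -22/5.
For Firm B: with q = P(Fight), equating Enter's and Stay's payoffs gives −21q + 11 = 9q − 11 ⇒ q = 11/15.

3/10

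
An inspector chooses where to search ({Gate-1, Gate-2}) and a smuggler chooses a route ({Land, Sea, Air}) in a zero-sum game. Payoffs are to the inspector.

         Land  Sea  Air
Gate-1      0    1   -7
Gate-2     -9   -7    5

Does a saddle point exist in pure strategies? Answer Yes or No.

No

Row minima: Gate-1 → -7, Gate-2 → -9; maximin = -7.
Column maxima: Land → 0, Sea → 1, Air → 5; minimax = 0.
-7 ≠ 0, so no pure-strategy equilibrium exists.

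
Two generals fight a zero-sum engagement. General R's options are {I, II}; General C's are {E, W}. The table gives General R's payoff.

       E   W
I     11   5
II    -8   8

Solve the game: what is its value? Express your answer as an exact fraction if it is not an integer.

Row minima: I → 5, II → -8; maximin = 5.
Column maxima: E → 11, W → 8; minimax = 8.
5 ≠ 8, so there is no saddle point; optimal play is mixed.
Let General R play I with probability p. Expected payoff against E: 11p + (-8)(1−p) = 19p − 8; against W: 5p + 8(1−p) = −3p + 8.
Setting these equal: 19p − 8 = −3p + 8 ⇒ 22p = 16 ⇒ p = 8/11, and the value is (19)·(8/11) − 8 = 64/11.
For General C: with q = P(E), equating I's and II's payoffs gives 6q + 5 = −16q + 8 ⇒ q = 3/22.

64/11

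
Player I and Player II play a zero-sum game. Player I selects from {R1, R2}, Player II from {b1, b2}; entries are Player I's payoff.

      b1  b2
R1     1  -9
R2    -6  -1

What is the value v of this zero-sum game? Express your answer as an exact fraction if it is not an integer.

-11/3

Row minima: R1 → -9, R2 → -6; maximin = -6.
Column maxima: b1 → 1, b2 → -1; minimax = -1.
-6 ≠ -1, so there is no saddle point; optimal play is mixed.
Let Player I play R1 with probability p. Expected payoff against b1: 1p + (-6)(1−p) = 7p − 6; against b2: (-9)p + (-1)(1−p) = −8p − 1.
Setting these equal: 7p − 6 = −8p − 1 ⇒ 15p = 5 ⇒ p = 1/3, and the value is (7)·(1/3) − 6 = -11/3.
For Player II: with q = P(b1), equating R1's and R2's payoffs gives 10q − 9 = −5q − 1 ⇒ q = 8/15.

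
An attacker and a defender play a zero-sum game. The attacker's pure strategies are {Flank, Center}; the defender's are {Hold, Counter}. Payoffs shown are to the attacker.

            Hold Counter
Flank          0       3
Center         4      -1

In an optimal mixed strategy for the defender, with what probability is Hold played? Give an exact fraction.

1/2

Row minima: Flank → 0, Center → -1; maximin = 0.
Column maxima: Hold → 4, Counter → 3; minimax = 3.
0 ≠ 3, so there is no saddle point; optimal play is mixed.
Let the attacker play Flank with probability p. Expected payoff against Hold: 0p + 4(1−p) = −4p + 4; against Counter: 3p + (-1)(1−p) = 4p − 1.
Setting these equal: −4p + 4 = 4p − 1 ⇒ −8p = -5 ⇒ p = 5/8, and the value is (-4)·(5/8) + 4 = 3/2.
For the defender: with q = P(Hold), equating Flank's and Center's payoffs gives −3q + 3 = 5q − 1 ⇒ q = 1/2.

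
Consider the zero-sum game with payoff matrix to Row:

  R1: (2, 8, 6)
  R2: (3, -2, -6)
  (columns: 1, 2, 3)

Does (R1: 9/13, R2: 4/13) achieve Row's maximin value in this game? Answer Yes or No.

Against 1 this mix gives (9/13)·2 + (4/13)·3 = 30/13.
Against 2 this mix gives (9/13)·8 + (4/13)·(-2) = 64/13.
Against 3 this mix gives (9/13)·6 + (4/13)·(-6) = 30/13.
All of Column's active replies (1, 3) yield 30/13, and no column does worse for Row. The mix makes Column indifferent and guarantees 30/13, so it is optimal.

Yes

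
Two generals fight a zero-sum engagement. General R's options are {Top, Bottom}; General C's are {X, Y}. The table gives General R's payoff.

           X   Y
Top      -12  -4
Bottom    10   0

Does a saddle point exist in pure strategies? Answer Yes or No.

Row minima: Top → -12, Bottom → 0; maximin = 0.
Column maxima: X → 10, Y → 0; minimax = 0.
maximin = minimax = 0, so a saddle point exists.

Yes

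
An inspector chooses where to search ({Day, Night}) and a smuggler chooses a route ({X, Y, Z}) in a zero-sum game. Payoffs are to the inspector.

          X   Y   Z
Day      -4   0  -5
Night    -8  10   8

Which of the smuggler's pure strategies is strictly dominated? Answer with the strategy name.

Y

X holds the inspector's payoff strictly below Y in every row: -4 < 0, -8 < 10.
So Y is strictly dominated for the smuggler.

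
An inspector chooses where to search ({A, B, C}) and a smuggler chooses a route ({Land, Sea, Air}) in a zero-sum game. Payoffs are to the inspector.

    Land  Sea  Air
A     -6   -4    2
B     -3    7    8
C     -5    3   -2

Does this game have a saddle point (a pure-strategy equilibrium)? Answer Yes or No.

Row minima: A → -6, B → -3, C → -5; maximin = -3.
Column maxima: Land → -3, Sea → 7, Air → 8; minimax = -3.
maximin = minimax = -3, so a saddle point exists.

Yes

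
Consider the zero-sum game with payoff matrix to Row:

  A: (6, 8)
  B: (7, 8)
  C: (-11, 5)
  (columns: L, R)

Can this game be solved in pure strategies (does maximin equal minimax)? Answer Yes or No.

Yes

Row minima: A → 6, B → 7, C → -11; maximin = 7.
Column maxima: L → 7, R → 8; minimax = 7.
maximin = minimax = 7, so a saddle point exists.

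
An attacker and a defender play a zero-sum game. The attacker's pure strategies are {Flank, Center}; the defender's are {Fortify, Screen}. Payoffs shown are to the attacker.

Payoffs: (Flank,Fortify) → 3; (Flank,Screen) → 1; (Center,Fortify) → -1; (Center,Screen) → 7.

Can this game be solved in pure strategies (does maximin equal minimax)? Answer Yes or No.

Row minima: Flank → 1, Center → -1; maximin = 1.
Column maxima: Fortify → 3, Screen → 7; minimax = 3.
1 ≠ 3, so no pure-strategy equilibrium exists.

No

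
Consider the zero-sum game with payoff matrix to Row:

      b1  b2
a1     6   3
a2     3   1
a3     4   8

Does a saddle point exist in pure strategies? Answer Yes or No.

Row minima: a1 → 3, a2 → 1, a3 → 4; maximin = 4.
Column maxima: b1 → 6, b2 → 8; minimax = 6.
4 ≠ 6, so no pure-strategy equilibrium exists.

No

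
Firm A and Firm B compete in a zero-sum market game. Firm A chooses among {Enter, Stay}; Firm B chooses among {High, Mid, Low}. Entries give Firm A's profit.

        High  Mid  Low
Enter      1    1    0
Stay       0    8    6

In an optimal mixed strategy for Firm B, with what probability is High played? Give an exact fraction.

Row minima: Enter → 0, Stay → 0; maximin = 0.
Column maxima: High → 1, Mid → 8, Low → 6; minimax = 1.
0 ≠ 1, so there is no saddle point; optimal play is mixed.
Mid is strictly dominated by Low (it gives Firm A strictly more in every row), so Firm B never plays it.
On the remaining 2×2 (Enter, Stay vs High, Low):
Let Firm A play Enter with probability p. Expected payoff against High: 1p + 0(1−p) = p; against Low: 0p + 6(1−p) = −6p + 6.
Setting these equal: p = −6p + 6 ⇒ 7p = 6 ⇒ p = 6/7, and the value is (1)·(6/7) = 6/7.
For Firm B: with q = P(High), equating Enter's and Stay's payoffs gives q = −6q + 6 ⇒ q = 6/7.

6/7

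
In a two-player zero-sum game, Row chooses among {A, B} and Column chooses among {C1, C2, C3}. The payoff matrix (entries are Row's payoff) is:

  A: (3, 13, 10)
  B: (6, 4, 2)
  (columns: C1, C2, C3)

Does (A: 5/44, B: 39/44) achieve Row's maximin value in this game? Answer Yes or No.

Against C1 this mix gives (5/44)·3 + (39/44)·6 = 249/44.
Against C2 this mix gives (5/44)·13 + (39/44)·4 = 221/44.
Against C3 this mix gives (5/44)·10 + (39/44)·2 = 32/11.
Column will play C3, holding Row to 32/11. Shifting weight toward the row that does better against C3 would raise this floor (the equalizing mix achieves 54/11 against both C3 and C1), so the proposed strategy is not optimal.

No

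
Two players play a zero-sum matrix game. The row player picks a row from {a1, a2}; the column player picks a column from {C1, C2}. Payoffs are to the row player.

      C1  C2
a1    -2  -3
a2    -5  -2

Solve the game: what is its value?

Row minima: a1 → -3, a2 → -5; maximin = -3.
Column maxima: C1 → -2, C2 → -2; minimax = -2.
-3 ≠ -2, so there is no saddle point; optimal play is mixed.
Let the row player play a1 with probability p. Expected payoff against C1: (-2)p + (-5)(1−p) = 3p − 5; against C2: (-3)p + (-2)(1−p) = −p − 2.
Setting these equal: 3p − 5 = −p − 2 ⇒ 4p = 3 ⇒ p = 3/4, and the value is (3)·(3/4) − 5 = -11/4.
For the column player: with q = P(C1), equating a1's and a2's payoffs gives q − 3 = −3q − 2 ⇒ q = 1/4.

-11/4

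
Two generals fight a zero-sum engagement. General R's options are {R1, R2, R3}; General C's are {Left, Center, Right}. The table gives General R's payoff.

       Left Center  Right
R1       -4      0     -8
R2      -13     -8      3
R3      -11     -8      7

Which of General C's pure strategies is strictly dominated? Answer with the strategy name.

Center

Left holds General R's payoff strictly below Center in every row: -4 < 0, -13 < -8, -11 < -8.
So Center is strictly dominated for General C.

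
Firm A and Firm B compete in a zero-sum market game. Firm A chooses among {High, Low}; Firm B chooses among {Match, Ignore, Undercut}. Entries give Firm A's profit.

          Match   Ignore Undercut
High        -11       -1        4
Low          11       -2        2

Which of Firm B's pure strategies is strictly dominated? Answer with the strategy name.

Ignore holds Firm A's payoff strictly below Undercut in every row: -1 < 4, -2 < 2.
So Undercut is strictly dominated for Firm B.

Undercut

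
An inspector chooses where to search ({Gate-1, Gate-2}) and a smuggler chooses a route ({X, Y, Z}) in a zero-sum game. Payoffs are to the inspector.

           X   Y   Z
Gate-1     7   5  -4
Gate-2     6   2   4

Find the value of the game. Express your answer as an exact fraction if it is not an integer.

Row minima: Gate-1 → -4, Gate-2 → 2; maximin = 2.
Column maxima: X → 7, Y → 5, Z → 4; minimax = 4.
2 ≠ 4, so there is no saddle point; optimal play is mixed.
X is strictly dominated by Y (it gives the inspector strictly more in every row), so the smuggler never plays it.
On the remaining 2×2 (Gate-1, Gate-2 vs Y, Z):
Let the inspector play Gate-1 with probability p. Expected payoff against Y: 5p + 2(1−p) = 3p + 2; against Z: (-4)p + 4(1−p) = −8p + 4.
Setting these equal: 3p + 2 = −8p + 4 ⇒ 11p = 2 ⇒ p = 2/11, and the value is (3)·(2/11) + 2 = 28/11.
For the smuggler: with q = P(Y), equating Gate-1's and Gate-2's payoffs gives 9q − 4 = −2q + 4 ⇒ q = 8/11.

28/11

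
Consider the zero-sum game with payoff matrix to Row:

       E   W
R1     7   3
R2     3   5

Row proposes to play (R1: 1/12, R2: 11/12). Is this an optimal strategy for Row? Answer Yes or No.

Against E this mix gives (1/12)·7 + (11/12)·3 = 10/3.
Against W this mix gives (1/12)·3 + (11/12)·5 = 29/6.
Column will play E, holding Row to 10/3. Shifting weight toward the row that does better against E would raise this floor (the equalizing mix achieves 13/3 against both E and W), so the proposed strategy is not optimal.

No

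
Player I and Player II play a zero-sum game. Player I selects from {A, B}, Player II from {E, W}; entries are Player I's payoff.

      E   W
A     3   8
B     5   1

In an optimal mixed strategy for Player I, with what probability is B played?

Row minima: A → 3, B → 1; maximin = 3.
Column maxima: E → 5, W → 8; minimax = 5.
3 ≠ 5, so there is no saddle point; optimal play is mixed.
Let Player I play A with probability p. Expected payoff against E: 3p + 5(1−p) = −2p + 5; against W: 8p + 1(1−p) = 7p + 1.
Setting these equal: −2p + 5 = 7p + 1 ⇒ −9p = -4 ⇒ p = 4/9, and the value is (-2)·(4/9) + 5 = 37/9.
For Player II: with q = P(E), equating A's and B's payoffs gives −5q + 8 = 4q + 1 ⇒ q = 7/9.

5/9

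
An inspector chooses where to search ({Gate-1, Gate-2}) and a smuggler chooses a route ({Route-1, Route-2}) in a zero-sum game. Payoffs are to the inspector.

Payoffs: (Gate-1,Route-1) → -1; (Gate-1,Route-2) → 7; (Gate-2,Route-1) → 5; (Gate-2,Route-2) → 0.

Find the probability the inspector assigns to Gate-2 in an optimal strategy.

8/13

Row minima: Gate-1 → -1, Gate-2 → 0; maximin = 0.
Column maxima: Route-1 → 5, Route-2 → 7; minimax = 5.
0 ≠ 5, so there is no saddle point; optimal play is mixed.
Let the inspector play Gate-1 with probability p. Expected payoff against Route-1: (-1)p + 5(1−p) = −6p + 5; against Route-2: 7p + 0(1−p) = 7p.
Setting these equal: −6p + 5 = 7p ⇒ −13p = -5 ⇒ p = 5/13, and the value is (-6)·(5/13) + 5 = 35/13.
For the smuggler: with q = P(Route-1), equating Gate-1's and Gate-2's payoffs gives −8q + 7 = 5q ⇒ q = 7/13.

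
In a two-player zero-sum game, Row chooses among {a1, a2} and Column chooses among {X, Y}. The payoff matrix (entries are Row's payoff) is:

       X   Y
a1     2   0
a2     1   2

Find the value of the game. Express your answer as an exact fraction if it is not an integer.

4/3

Row minima: a1 → 0, a2 → 1; maximin = 1.
Column maxima: X → 2, Y → 2; minimax = 2.
1 ≠ 2, so there is no saddle point; optimal play is mixed.
Let Row play a1 with probability p. Expected payoff against X: 2p + 1(1−p) = p + 1; against Y: 0p + 2(1−p) = −2p + 2.
Setting these equal: p + 1 = −2p + 2 ⇒ 3p = 1 ⇒ p = 1/3, and the value is (1)·(1/3) + 1 = 4/3.
For Column: with q = P(X), equating a1's and a2's payoffs gives 2q = −q + 2 ⇒ q = 2/3.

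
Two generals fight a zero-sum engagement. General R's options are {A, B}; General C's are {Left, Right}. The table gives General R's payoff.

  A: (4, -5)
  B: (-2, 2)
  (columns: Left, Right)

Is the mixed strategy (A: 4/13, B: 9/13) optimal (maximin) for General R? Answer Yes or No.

Yes

Against Left this mix gives (4/13)·4 + (9/13)·(-2) = -2/13.
Against Right this mix gives (4/13)·(-5) + (9/13)·2 = -2/13.
All of General C's active replies (Left, Right) yield -2/13, and no column does worse for General R. The mix makes General C indifferent and guarantees -2/13, so it is optimal.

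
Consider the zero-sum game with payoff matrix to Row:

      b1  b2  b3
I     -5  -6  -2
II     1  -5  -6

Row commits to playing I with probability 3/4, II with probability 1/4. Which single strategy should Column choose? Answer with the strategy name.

If Column plays b1, Row's expected payoff is (3/4)·(-5) + (1/4)·1 = -7/2.
If Column plays b2, Row's expected payoff is (3/4)·(-6) + (1/4)·(-5) = -23/4.
If Column plays b3, Row's expected payoff is (3/4)·(-2) + (1/4)·(-6) = -3.
Column minimizes Row's payoff; the smallest is -23/4, so the best response is b2.

b2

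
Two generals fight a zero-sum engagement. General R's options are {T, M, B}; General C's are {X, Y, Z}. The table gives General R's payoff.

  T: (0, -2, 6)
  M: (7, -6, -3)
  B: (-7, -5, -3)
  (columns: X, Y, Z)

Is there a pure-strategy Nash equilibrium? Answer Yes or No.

Yes

Row minima: T → -2, M → -6, B → -7; maximin = -2.
Column maxima: X → 7, Y → -2, Z → 6; minimax = -2.
maximin = minimax = -2, so a saddle point exists.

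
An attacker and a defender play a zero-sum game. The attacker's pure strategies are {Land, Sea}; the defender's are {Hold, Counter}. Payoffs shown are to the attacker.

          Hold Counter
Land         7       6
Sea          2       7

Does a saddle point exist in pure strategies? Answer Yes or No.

No

Row minima: Land → 6, Sea → 2; maximin = 6.
Column maxima: Hold → 7, Counter → 7; minimax = 7.
6 ≠ 7, so no pure-strategy equilibrium exists.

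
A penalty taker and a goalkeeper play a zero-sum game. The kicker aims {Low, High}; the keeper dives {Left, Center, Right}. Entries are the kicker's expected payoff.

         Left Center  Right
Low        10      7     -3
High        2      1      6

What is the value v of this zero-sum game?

3

Row minima: Low → -3, High → 1; maximin = 1.
Column maxima: Left → 10, Center → 7, Right → 6; minimax = 6.
1 ≠ 6, so there is no saddle point; optimal play is mixed.
Left is strictly dominated by Center (it gives the kicker strictly more in every row), so the keeper never plays it.
On the remaining 2×2 (Low, High vs Center, Right):
Let the kicker play Low with probability p. Expected payoff against Center: 7p + 1(1−p) = 6p + 1; against Right: (-3)p + 6(1−p) = −9p + 6.
Setting these equal: 6p + 1 = −9p + 6 ⇒ 15p = 5 ⇒ p = 1/3, and the value is (6)·(1/3) + 1 = 3.
For the keeper: with q = P(Center), equating Low's and High's payoffs gives 10q − 3 = −5q + 6 ⇒ q = 3/5.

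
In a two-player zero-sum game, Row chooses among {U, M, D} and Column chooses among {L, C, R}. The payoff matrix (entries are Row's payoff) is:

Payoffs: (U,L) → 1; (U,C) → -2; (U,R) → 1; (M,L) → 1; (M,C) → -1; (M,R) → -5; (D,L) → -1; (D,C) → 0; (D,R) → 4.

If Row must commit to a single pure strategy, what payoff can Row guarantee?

Row minima: U → -2, M → -5, D → -1.
The best of these is -1.

-1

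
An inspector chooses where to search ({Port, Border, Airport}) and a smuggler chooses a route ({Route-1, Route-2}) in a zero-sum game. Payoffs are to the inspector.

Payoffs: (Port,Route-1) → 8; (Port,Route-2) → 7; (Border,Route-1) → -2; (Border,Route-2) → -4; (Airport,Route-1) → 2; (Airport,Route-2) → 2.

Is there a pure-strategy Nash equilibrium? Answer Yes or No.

Yes

Row minima: Port → 7, Border → -4, Airport → 2; maximin = 7.
Column maxima: Route-1 → 8, Route-2 → 7; minimax = 7.
maximin = minimax = 7, so a saddle point exists.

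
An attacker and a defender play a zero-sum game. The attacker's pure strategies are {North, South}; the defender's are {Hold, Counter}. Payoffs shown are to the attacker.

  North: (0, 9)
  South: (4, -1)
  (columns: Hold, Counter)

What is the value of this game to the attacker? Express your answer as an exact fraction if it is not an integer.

Row minima: North → 0, South → -1; maximin = 0.
Column maxima: Hold → 4, Counter → 9; minimax = 4.
0 ≠ 4, so there is no saddle point; optimal play is mixed.
Let the attacker play North with probability p. Expected payoff against Hold: 0p + 4(1−p) = −4p + 4; against Counter: 9p + (-1)(1−p) = 10p − 1.
Setting these equal: −4p + 4 = 10p − 1 ⇒ −14p = -5 ⇒ p = 5/14, and the value is (-4)·(5/14) + 4 = 18/7.
For the defender: with q = P(Hold), equating North's and South's payoffs gives −9q + 9 = 5q − 1 ⇒ q = 5/7.

18/7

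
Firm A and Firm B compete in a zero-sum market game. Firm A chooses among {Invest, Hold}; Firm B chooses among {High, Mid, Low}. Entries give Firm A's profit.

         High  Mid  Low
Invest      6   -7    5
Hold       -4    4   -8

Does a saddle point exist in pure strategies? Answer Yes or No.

Row minima: Invest → -7, Hold → -8; maximin = -7.
Column maxima: High → 6, Mid → 4, Low → 5; minimax = 4.
-7 ≠ 4, so no pure-strategy equilibrium exists.

No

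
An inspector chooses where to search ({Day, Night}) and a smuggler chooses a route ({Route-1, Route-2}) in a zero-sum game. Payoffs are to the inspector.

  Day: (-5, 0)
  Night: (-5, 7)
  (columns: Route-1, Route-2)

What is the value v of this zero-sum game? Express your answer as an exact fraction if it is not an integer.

-5

Row minima: Day → -5, Night → -5; maximin = -5.
Column maxima: Route-1 → -5, Route-2 → 7; minimax = -5.
Since maximin = minimax = -5, there is a saddle point and the value is -5.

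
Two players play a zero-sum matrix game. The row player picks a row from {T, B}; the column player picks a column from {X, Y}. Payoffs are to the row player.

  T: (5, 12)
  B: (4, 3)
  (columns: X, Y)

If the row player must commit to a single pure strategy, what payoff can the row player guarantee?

5

Row minima: T → 5, B → 3.
The best of these is 5.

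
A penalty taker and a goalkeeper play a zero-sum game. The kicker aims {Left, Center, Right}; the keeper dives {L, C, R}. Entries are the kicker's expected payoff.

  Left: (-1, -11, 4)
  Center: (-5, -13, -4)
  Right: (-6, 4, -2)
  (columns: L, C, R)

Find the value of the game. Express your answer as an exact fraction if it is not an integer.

-7/2

Row minima: Left → -11, Center → -13, Right → -6; maximin = -6.
Column maxima: L → -1, C → 4, R → 4; minimax = -1.
-6 ≠ -1, so there is no saddle point; optimal play is mixed.
Center is strictly dominated by Left, so the kicker never plays it.
R is strictly dominated by L (it gives the kicker strictly more in every row), so the keeper never plays it.
On the remaining 2×2 (Left, Right vs L, C):
Let the kicker play Left with probability p. Expected payoff against L: (-1)p + (-6)(1−p) = 5p − 6; against C: (-11)p + 4(1−p) = −15p + 4.
Setting these equal: 5p − 6 = −15p + 4 ⇒ 20p = 10 ⇒ p = 1/2, and the value is (5)·(1/2) − 6 = -7/2.
For the keeper: with q = P(L), equating Left's and Right's payoffs gives 10q − 11 = −10q + 4 ⇒ q = 3/4.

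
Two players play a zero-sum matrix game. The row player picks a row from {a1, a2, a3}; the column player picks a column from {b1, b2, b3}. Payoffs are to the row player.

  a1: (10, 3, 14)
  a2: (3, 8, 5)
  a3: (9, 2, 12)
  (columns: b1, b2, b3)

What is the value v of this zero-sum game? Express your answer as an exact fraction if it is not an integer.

71/12

Row minima: a1 → 3, a2 → 3, a3 → 2; maximin = 3.
Column maxima: b1 → 10, b2 → 8, b3 → 14; minimax = 8.
3 ≠ 8, so there is no saddle point; optimal play is mixed.
a3 is strictly dominated by a1, so the row player never plays it.
b3 is strictly dominated by b1 (it gives the row player strictly more in every row), so the column player never plays it.
On the remaining 2×2 (a1, a2 vs b1, b2):
Let the row player play a1 with probability p. Expected payoff against b1: 10p + 3(1−p) = 7p + 3; against b2: 3p + 8(1−p) = −5p + 8.
Setting these equal: 7p + 3 = −5p + 8 ⇒ 12p = 5 ⇒ p = 5/12, and the value is (7)·(5/12) + 3 = 71/12.
For the column player: with q = P(b1), equating a1's and a2's payoffs gives 7q + 3 = −5q + 8 ⇒ q = 5/12.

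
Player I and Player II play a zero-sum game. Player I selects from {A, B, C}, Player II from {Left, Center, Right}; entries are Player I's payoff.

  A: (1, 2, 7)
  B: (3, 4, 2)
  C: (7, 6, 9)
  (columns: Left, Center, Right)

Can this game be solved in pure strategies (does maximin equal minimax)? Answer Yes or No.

Row minima: A → 1, B → 2, C → 6; maximin = 6.
Column maxima: Left → 7, Center → 6, Right → 9; minimax = 6.
maximin = minimax = 6, so a saddle point exists.

Yes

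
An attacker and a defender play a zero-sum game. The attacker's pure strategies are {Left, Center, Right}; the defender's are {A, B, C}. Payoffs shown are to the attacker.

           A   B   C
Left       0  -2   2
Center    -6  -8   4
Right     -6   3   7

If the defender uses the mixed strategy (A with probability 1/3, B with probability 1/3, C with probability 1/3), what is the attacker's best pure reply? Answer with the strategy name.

Right

Expected payoff of Left: (1/3)·0 + (1/3)·(-2) + (1/3)·2 = 0.
Expected payoff of Center: (1/3)·(-6) + (1/3)·(-8) + (1/3)·4 = -10/3.
Expected payoff of Right: (1/3)·(-6) + (1/3)·3 + (1/3)·7 = 4/3.
The largest is 4/3, so the attacker's best response is Right.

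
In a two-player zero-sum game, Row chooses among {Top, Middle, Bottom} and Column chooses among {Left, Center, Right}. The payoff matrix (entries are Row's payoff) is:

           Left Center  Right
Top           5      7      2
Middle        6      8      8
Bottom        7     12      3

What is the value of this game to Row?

19/3

Row minima: Top → 2, Middle → 6, Bottom → 3; maximin = 6.
Column maxima: Left → 7, Center → 12, Right → 8; minimax = 7.
6 ≠ 7, so there is no saddle point; optimal play is mixed.
Top is strictly dominated by Middle, so Row never plays it.
Center is strictly dominated by Left (it gives Row strictly more in every row), so Column never plays it.
On the remaining 2×2 (Middle, Bottom vs Left, Right):
Let Row play Middle with probability p. Expected payoff against Left: 6p + 7(1−p) = −p + 7; against Right: 8p + 3(1−p) = 5p + 3.
Setting these equal: −p + 7 = 5p + 3 ⇒ −6p = -4 ⇒ p = 2/3, and the value is (-1)·(2/3) + 7 = 19/3.
For Column: with q = P(Left), equating Middle's and Bottom's payoffs gives −2q + 8 = 4q + 3 ⇒ q = 5/6.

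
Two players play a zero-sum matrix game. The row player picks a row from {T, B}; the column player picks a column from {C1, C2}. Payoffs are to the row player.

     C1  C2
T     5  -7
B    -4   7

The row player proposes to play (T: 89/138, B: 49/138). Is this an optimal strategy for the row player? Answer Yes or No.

No

Against C1 this mix gives (89/138)·5 + (49/138)·(-4) = 83/46.
Against C2 this mix gives (89/138)·(-7) + (49/138)·7 = -140/69.
The column player will play C2, holding the row player to -140/69. Shifting weight toward the row that does better against C2 would raise this floor (the equalizing mix achieves 7/23 against both C2 and C1), so the proposed strategy is not optimal.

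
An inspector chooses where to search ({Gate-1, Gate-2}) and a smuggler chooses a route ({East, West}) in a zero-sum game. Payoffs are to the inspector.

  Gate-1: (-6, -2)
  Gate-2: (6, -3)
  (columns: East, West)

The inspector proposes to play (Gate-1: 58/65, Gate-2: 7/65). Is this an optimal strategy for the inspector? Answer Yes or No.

No

Against East this mix gives (58/65)·(-6) + (7/65)·6 = -306/65.
Against West this mix gives (58/65)·(-2) + (7/65)·(-3) = -137/65.
The smuggler will play East, holding the inspector to -306/65. Shifting weight toward the row that does better against East would raise this floor (the equalizing mix achieves -30/13 against both East and West), so the proposed strategy is not optimal.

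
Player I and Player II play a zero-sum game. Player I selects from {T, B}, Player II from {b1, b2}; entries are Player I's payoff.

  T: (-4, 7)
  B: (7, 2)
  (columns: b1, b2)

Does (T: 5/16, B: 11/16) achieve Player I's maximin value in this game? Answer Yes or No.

Against b1 this mix gives (5/16)·(-4) + (11/16)·7 = 57/16.
Against b2 this mix gives (5/16)·7 + (11/16)·2 = 57/16.
All of Player II's active replies (b1, b2) yield 57/16, and no column does worse for Player I. The mix makes Player II indifferent and guarantees 57/16, so it is optimal.

Yes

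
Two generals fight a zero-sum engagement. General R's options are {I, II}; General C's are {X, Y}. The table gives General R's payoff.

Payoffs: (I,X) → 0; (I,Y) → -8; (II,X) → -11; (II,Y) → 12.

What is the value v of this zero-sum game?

Row minima: I → -8, II → -11; maximin = -8.
Column maxima: X → 0, Y → 12; minimax = 0.
-8 ≠ 0, so there is no saddle point; optimal play is mixed.
Let General R play I with probability p. Expected payoff against X: 0p + (-11)(1−p) = 11p − 11; against Y: (-8)p + 12(1−p) = −20p + 12.
Setting these equal: 11p − 11 = −20p + 12 ⇒ 31p = 23 ⇒ p = 23/31, and the value is (11)·(23/31) − 11 = -88/31.
For General C: with q = P(X), equating I's and II's payoffs gives 8q − 8 = −23q + 12 ⇒ q = 20/31.

-88/31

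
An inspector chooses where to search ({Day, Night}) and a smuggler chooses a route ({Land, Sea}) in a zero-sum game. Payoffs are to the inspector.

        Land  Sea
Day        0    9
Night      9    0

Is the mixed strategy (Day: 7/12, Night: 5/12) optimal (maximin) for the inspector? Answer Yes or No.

No

Against Land this mix gives (7/12)·0 + (5/12)·9 = 15/4.
Against Sea this mix gives (7/12)·9 + (5/12)·0 = 21/4.
The smuggler will play Land, holding the inspector to 15/4. Shifting weight toward the row that does better against Land would raise this floor (the equalizing mix achieves 9/2 against both Land and Sea), so the proposed strategy is not optimal.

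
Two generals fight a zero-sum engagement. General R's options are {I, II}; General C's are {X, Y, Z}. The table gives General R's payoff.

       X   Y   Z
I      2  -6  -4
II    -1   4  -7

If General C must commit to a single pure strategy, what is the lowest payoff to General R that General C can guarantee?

-4

Column maxima: X → 2, Y → 4, Z → -4.
The smallest of these is -4.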